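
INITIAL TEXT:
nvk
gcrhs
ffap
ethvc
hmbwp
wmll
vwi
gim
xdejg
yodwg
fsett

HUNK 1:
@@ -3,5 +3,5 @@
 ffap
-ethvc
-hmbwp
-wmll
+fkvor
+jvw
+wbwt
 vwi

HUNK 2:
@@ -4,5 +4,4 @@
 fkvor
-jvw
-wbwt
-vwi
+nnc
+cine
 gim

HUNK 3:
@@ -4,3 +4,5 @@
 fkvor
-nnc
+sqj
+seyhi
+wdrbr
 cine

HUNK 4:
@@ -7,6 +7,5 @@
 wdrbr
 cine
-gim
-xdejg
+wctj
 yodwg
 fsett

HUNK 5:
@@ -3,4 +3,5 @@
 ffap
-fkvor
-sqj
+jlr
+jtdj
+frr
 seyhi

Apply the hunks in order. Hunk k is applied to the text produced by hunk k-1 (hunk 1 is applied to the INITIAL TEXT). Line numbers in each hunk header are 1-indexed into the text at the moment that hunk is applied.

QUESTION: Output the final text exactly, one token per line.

Hunk 1: at line 3 remove [ethvc,hmbwp,wmll] add [fkvor,jvw,wbwt] -> 11 lines: nvk gcrhs ffap fkvor jvw wbwt vwi gim xdejg yodwg fsett
Hunk 2: at line 4 remove [jvw,wbwt,vwi] add [nnc,cine] -> 10 lines: nvk gcrhs ffap fkvor nnc cine gim xdejg yodwg fsett
Hunk 3: at line 4 remove [nnc] add [sqj,seyhi,wdrbr] -> 12 lines: nvk gcrhs ffap fkvor sqj seyhi wdrbr cine gim xdejg yodwg fsett
Hunk 4: at line 7 remove [gim,xdejg] add [wctj] -> 11 lines: nvk gcrhs ffap fkvor sqj seyhi wdrbr cine wctj yodwg fsett
Hunk 5: at line 3 remove [fkvor,sqj] add [jlr,jtdj,frr] -> 12 lines: nvk gcrhs ffap jlr jtdj frr seyhi wdrbr cine wctj yodwg fsett

Answer: nvk
gcrhs
ffap
jlr
jtdj
frr
seyhi
wdrbr
cine
wctj
yodwg
fsett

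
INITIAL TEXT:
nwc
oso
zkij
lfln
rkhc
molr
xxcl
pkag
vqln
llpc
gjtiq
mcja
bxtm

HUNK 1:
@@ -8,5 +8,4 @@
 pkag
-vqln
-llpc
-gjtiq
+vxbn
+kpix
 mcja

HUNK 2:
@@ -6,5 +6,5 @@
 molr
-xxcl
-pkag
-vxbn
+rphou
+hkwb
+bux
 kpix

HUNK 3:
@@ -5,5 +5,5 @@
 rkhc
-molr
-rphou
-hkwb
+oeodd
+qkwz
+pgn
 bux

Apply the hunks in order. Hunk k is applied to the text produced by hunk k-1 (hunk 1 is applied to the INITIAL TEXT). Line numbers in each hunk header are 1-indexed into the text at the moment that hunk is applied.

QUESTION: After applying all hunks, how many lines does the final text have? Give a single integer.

Answer: 12

Derivation:
Hunk 1: at line 8 remove [vqln,llpc,gjtiq] add [vxbn,kpix] -> 12 lines: nwc oso zkij lfln rkhc molr xxcl pkag vxbn kpix mcja bxtm
Hunk 2: at line 6 remove [xxcl,pkag,vxbn] add [rphou,hkwb,bux] -> 12 lines: nwc oso zkij lfln rkhc molr rphou hkwb bux kpix mcja bxtm
Hunk 3: at line 5 remove [molr,rphou,hkwb] add [oeodd,qkwz,pgn] -> 12 lines: nwc oso zkij lfln rkhc oeodd qkwz pgn bux kpix mcja bxtm
Final line count: 12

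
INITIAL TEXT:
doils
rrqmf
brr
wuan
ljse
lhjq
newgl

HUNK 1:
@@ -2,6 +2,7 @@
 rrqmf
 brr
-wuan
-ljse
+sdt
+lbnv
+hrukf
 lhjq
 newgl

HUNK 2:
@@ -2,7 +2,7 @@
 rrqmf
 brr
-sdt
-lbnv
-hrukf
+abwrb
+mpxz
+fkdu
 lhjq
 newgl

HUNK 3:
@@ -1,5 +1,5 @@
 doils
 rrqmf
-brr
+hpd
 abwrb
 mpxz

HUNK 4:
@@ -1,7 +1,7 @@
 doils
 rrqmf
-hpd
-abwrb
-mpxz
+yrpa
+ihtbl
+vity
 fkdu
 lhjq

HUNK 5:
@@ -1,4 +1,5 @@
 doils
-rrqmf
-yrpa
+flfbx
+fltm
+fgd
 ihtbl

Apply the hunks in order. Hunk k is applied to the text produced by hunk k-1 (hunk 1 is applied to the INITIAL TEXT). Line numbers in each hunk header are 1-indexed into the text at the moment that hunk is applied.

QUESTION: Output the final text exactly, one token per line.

Hunk 1: at line 2 remove [wuan,ljse] add [sdt,lbnv,hrukf] -> 8 lines: doils rrqmf brr sdt lbnv hrukf lhjq newgl
Hunk 2: at line 2 remove [sdt,lbnv,hrukf] add [abwrb,mpxz,fkdu] -> 8 lines: doils rrqmf brr abwrb mpxz fkdu lhjq newgl
Hunk 3: at line 1 remove [brr] add [hpd] -> 8 lines: doils rrqmf hpd abwrb mpxz fkdu lhjq newgl
Hunk 4: at line 1 remove [hpd,abwrb,mpxz] add [yrpa,ihtbl,vity] -> 8 lines: doils rrqmf yrpa ihtbl vity fkdu lhjq newgl
Hunk 5: at line 1 remove [rrqmf,yrpa] add [flfbx,fltm,fgd] -> 9 lines: doils flfbx fltm fgd ihtbl vity fkdu lhjq newgl

Answer: doils
flfbx
fltm
fgd
ihtbl
vity
fkdu
lhjq
newgl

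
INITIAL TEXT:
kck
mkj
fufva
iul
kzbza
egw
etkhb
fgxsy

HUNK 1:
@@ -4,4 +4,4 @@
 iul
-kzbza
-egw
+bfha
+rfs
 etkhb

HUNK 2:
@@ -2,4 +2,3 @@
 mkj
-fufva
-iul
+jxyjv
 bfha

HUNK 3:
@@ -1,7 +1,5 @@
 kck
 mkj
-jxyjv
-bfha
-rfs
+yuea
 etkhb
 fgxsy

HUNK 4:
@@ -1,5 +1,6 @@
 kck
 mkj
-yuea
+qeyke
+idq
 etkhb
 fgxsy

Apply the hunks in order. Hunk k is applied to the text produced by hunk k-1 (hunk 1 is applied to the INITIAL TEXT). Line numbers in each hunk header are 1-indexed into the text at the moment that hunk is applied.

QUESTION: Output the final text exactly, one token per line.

Answer: kck
mkj
qeyke
idq
etkhb
fgxsy

Derivation:
Hunk 1: at line 4 remove [kzbza,egw] add [bfha,rfs] -> 8 lines: kck mkj fufva iul bfha rfs etkhb fgxsy
Hunk 2: at line 2 remove [fufva,iul] add [jxyjv] -> 7 lines: kck mkj jxyjv bfha rfs etkhb fgxsy
Hunk 3: at line 1 remove [jxyjv,bfha,rfs] add [yuea] -> 5 lines: kck mkj yuea etkhb fgxsy
Hunk 4: at line 1 remove [yuea] add [qeyke,idq] -> 6 lines: kck mkj qeyke idq etkhb fgxsy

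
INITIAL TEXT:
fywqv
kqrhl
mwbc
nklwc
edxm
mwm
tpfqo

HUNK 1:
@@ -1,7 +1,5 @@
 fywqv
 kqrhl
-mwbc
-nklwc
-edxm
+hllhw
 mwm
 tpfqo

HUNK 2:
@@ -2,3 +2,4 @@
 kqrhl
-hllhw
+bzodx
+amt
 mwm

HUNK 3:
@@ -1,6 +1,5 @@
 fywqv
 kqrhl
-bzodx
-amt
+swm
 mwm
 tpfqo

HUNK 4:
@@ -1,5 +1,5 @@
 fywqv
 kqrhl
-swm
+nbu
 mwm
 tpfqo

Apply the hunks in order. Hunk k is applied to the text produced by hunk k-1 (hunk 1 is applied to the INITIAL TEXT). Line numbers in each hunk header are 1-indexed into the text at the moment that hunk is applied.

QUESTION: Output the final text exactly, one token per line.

Hunk 1: at line 1 remove [mwbc,nklwc,edxm] add [hllhw] -> 5 lines: fywqv kqrhl hllhw mwm tpfqo
Hunk 2: at line 2 remove [hllhw] add [bzodx,amt] -> 6 lines: fywqv kqrhl bzodx amt mwm tpfqo
Hunk 3: at line 1 remove [bzodx,amt] add [swm] -> 5 lines: fywqv kqrhl swm mwm tpfqo
Hunk 4: at line 1 remove [swm] add [nbu] -> 5 lines: fywqv kqrhl nbu mwm tpfqo

Answer: fywqv
kqrhl
nbu
mwm
tpfqo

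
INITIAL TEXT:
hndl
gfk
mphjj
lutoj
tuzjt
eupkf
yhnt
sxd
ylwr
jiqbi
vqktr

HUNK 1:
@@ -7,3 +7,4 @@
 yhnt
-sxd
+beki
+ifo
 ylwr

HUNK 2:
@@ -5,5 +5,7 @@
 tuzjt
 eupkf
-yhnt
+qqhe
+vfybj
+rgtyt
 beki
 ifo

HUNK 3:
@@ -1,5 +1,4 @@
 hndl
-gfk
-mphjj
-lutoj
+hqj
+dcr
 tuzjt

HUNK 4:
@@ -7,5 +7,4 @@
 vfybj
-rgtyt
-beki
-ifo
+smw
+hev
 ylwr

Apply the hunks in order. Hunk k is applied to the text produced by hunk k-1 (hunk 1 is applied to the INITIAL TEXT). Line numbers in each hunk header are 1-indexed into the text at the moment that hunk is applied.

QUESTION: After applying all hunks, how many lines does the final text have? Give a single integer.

Hunk 1: at line 7 remove [sxd] add [beki,ifo] -> 12 lines: hndl gfk mphjj lutoj tuzjt eupkf yhnt beki ifo ylwr jiqbi vqktr
Hunk 2: at line 5 remove [yhnt] add [qqhe,vfybj,rgtyt] -> 14 lines: hndl gfk mphjj lutoj tuzjt eupkf qqhe vfybj rgtyt beki ifo ylwr jiqbi vqktr
Hunk 3: at line 1 remove [gfk,mphjj,lutoj] add [hqj,dcr] -> 13 lines: hndl hqj dcr tuzjt eupkf qqhe vfybj rgtyt beki ifo ylwr jiqbi vqktr
Hunk 4: at line 7 remove [rgtyt,beki,ifo] add [smw,hev] -> 12 lines: hndl hqj dcr tuzjt eupkf qqhe vfybj smw hev ylwr jiqbi vqktr
Final line count: 12

Answer: 12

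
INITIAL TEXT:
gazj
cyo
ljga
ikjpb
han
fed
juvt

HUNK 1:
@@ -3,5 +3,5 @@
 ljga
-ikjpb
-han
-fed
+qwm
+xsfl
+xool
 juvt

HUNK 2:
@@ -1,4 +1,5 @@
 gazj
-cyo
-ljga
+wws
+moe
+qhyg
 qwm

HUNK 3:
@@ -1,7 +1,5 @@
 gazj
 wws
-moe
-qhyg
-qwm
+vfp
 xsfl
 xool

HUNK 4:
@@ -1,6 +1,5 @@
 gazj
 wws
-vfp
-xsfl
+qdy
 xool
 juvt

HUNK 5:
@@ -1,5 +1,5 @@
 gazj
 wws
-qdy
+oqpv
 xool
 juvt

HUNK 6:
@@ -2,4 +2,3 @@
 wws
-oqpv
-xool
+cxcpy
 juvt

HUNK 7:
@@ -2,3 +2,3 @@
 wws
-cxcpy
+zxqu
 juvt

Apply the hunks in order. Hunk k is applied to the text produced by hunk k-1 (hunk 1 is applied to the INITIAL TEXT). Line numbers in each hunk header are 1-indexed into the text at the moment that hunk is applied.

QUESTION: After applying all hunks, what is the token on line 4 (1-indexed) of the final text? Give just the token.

Answer: juvt

Derivation:
Hunk 1: at line 3 remove [ikjpb,han,fed] add [qwm,xsfl,xool] -> 7 lines: gazj cyo ljga qwm xsfl xool juvt
Hunk 2: at line 1 remove [cyo,ljga] add [wws,moe,qhyg] -> 8 lines: gazj wws moe qhyg qwm xsfl xool juvt
Hunk 3: at line 1 remove [moe,qhyg,qwm] add [vfp] -> 6 lines: gazj wws vfp xsfl xool juvt
Hunk 4: at line 1 remove [vfp,xsfl] add [qdy] -> 5 lines: gazj wws qdy xool juvt
Hunk 5: at line 1 remove [qdy] add [oqpv] -> 5 lines: gazj wws oqpv xool juvt
Hunk 6: at line 2 remove [oqpv,xool] add [cxcpy] -> 4 lines: gazj wws cxcpy juvt
Hunk 7: at line 2 remove [cxcpy] add [zxqu] -> 4 lines: gazj wws zxqu juvt
Final line 4: juvt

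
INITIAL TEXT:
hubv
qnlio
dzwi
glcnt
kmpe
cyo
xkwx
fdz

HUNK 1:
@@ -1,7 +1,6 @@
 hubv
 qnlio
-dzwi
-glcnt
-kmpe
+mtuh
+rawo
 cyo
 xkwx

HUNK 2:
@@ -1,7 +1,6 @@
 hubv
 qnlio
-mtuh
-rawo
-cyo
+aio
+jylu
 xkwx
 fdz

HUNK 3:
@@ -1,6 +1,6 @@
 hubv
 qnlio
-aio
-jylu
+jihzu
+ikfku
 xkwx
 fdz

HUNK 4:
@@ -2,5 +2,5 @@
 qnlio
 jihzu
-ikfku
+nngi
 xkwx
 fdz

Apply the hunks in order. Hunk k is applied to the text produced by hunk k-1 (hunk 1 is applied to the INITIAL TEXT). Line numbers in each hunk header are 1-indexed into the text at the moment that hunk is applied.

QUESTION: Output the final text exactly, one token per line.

Hunk 1: at line 1 remove [dzwi,glcnt,kmpe] add [mtuh,rawo] -> 7 lines: hubv qnlio mtuh rawo cyo xkwx fdz
Hunk 2: at line 1 remove [mtuh,rawo,cyo] add [aio,jylu] -> 6 lines: hubv qnlio aio jylu xkwx fdz
Hunk 3: at line 1 remove [aio,jylu] add [jihzu,ikfku] -> 6 lines: hubv qnlio jihzu ikfku xkwx fdz
Hunk 4: at line 2 remove [ikfku] add [nngi] -> 6 lines: hubv qnlio jihzu nngi xkwx fdz

Answer: hubv
qnlio
jihzu
nngi
xkwx
fdz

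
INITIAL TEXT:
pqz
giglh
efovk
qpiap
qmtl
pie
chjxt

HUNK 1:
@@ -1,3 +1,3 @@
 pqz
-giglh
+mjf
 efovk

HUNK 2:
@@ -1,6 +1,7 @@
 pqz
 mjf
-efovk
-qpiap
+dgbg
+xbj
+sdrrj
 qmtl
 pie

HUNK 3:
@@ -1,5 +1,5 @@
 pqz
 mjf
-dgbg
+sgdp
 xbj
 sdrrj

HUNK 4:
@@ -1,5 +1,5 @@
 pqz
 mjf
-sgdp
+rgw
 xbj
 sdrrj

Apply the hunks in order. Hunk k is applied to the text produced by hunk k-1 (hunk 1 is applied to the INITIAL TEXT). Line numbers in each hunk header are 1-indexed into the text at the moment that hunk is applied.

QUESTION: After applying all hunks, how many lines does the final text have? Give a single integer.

Hunk 1: at line 1 remove [giglh] add [mjf] -> 7 lines: pqz mjf efovk qpiap qmtl pie chjxt
Hunk 2: at line 1 remove [efovk,qpiap] add [dgbg,xbj,sdrrj] -> 8 lines: pqz mjf dgbg xbj sdrrj qmtl pie chjxt
Hunk 3: at line 1 remove [dgbg] add [sgdp] -> 8 lines: pqz mjf sgdp xbj sdrrj qmtl pie chjxt
Hunk 4: at line 1 remove [sgdp] add [rgw] -> 8 lines: pqz mjf rgw xbj sdrrj qmtl pie chjxt
Final line count: 8

Answer: 8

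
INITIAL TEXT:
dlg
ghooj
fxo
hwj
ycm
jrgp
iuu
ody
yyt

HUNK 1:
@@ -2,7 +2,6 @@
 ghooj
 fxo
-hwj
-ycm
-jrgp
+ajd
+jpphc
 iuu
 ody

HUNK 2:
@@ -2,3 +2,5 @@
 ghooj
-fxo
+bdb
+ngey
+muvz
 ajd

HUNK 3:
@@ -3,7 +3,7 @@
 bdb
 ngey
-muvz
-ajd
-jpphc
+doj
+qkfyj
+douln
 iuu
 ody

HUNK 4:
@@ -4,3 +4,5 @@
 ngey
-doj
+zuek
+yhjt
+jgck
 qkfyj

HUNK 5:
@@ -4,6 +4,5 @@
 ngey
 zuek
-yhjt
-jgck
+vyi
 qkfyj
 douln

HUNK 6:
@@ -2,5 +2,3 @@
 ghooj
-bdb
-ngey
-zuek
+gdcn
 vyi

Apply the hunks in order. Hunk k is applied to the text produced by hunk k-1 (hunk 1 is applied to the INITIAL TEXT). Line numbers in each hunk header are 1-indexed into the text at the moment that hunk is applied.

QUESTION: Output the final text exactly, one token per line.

Hunk 1: at line 2 remove [hwj,ycm,jrgp] add [ajd,jpphc] -> 8 lines: dlg ghooj fxo ajd jpphc iuu ody yyt
Hunk 2: at line 2 remove [fxo] add [bdb,ngey,muvz] -> 10 lines: dlg ghooj bdb ngey muvz ajd jpphc iuu ody yyt
Hunk 3: at line 3 remove [muvz,ajd,jpphc] add [doj,qkfyj,douln] -> 10 lines: dlg ghooj bdb ngey doj qkfyj douln iuu ody yyt
Hunk 4: at line 4 remove [doj] add [zuek,yhjt,jgck] -> 12 lines: dlg ghooj bdb ngey zuek yhjt jgck qkfyj douln iuu ody yyt
Hunk 5: at line 4 remove [yhjt,jgck] add [vyi] -> 11 lines: dlg ghooj bdb ngey zuek vyi qkfyj douln iuu ody yyt
Hunk 6: at line 2 remove [bdb,ngey,zuek] add [gdcn] -> 9 lines: dlg ghooj gdcn vyi qkfyj douln iuu ody yyt

Answer: dlg
ghooj
gdcn
vyi
qkfyj
douln
iuu
ody
yyt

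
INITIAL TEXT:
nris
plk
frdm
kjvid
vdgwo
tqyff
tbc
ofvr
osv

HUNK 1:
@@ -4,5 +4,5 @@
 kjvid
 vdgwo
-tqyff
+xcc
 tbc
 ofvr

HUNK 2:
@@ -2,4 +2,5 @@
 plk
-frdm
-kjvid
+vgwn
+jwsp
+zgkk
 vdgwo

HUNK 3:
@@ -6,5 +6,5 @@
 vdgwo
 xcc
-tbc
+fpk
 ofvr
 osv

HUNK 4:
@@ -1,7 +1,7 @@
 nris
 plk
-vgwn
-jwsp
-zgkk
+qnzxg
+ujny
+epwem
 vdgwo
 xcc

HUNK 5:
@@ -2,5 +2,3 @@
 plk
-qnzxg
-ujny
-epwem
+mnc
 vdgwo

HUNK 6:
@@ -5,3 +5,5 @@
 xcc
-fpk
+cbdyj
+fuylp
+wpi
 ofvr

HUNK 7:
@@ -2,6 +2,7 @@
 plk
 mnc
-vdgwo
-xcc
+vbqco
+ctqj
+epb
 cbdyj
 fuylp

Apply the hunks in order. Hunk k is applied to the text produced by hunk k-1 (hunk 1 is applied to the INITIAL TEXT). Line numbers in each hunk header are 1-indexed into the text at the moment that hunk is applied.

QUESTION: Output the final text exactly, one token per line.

Hunk 1: at line 4 remove [tqyff] add [xcc] -> 9 lines: nris plk frdm kjvid vdgwo xcc tbc ofvr osv
Hunk 2: at line 2 remove [frdm,kjvid] add [vgwn,jwsp,zgkk] -> 10 lines: nris plk vgwn jwsp zgkk vdgwo xcc tbc ofvr osv
Hunk 3: at line 6 remove [tbc] add [fpk] -> 10 lines: nris plk vgwn jwsp zgkk vdgwo xcc fpk ofvr osv
Hunk 4: at line 1 remove [vgwn,jwsp,zgkk] add [qnzxg,ujny,epwem] -> 10 lines: nris plk qnzxg ujny epwem vdgwo xcc fpk ofvr osv
Hunk 5: at line 2 remove [qnzxg,ujny,epwem] add [mnc] -> 8 lines: nris plk mnc vdgwo xcc fpk ofvr osv
Hunk 6: at line 5 remove [fpk] add [cbdyj,fuylp,wpi] -> 10 lines: nris plk mnc vdgwo xcc cbdyj fuylp wpi ofvr osv
Hunk 7: at line 2 remove [vdgwo,xcc] add [vbqco,ctqj,epb] -> 11 lines: nris plk mnc vbqco ctqj epb cbdyj fuylp wpi ofvr osv

Answer: nris
plk
mnc
vbqco
ctqj
epb
cbdyj
fuylp
wpi
ofvr
osv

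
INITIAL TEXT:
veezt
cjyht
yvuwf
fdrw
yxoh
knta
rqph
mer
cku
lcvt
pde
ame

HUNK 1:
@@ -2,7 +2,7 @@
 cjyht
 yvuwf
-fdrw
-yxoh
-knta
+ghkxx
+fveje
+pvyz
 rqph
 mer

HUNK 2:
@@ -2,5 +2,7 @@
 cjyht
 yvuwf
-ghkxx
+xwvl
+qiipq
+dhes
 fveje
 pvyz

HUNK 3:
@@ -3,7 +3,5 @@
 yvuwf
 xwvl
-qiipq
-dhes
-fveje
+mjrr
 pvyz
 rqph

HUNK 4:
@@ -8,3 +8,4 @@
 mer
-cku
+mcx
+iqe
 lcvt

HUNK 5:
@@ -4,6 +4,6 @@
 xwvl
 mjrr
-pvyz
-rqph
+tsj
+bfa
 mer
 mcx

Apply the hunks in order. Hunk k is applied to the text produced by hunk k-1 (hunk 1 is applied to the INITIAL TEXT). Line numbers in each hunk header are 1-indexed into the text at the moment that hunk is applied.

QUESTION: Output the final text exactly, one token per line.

Answer: veezt
cjyht
yvuwf
xwvl
mjrr
tsj
bfa
mer
mcx
iqe
lcvt
pde
ame

Derivation:
Hunk 1: at line 2 remove [fdrw,yxoh,knta] add [ghkxx,fveje,pvyz] -> 12 lines: veezt cjyht yvuwf ghkxx fveje pvyz rqph mer cku lcvt pde ame
Hunk 2: at line 2 remove [ghkxx] add [xwvl,qiipq,dhes] -> 14 lines: veezt cjyht yvuwf xwvl qiipq dhes fveje pvyz rqph mer cku lcvt pde ame
Hunk 3: at line 3 remove [qiipq,dhes,fveje] add [mjrr] -> 12 lines: veezt cjyht yvuwf xwvl mjrr pvyz rqph mer cku lcvt pde ame
Hunk 4: at line 8 remove [cku] add [mcx,iqe] -> 13 lines: veezt cjyht yvuwf xwvl mjrr pvyz rqph mer mcx iqe lcvt pde ame
Hunk 5: at line 4 remove [pvyz,rqph] add [tsj,bfa] -> 13 lines: veezt cjyht yvuwf xwvl mjrr tsj bfa mer mcx iqe lcvt pde ame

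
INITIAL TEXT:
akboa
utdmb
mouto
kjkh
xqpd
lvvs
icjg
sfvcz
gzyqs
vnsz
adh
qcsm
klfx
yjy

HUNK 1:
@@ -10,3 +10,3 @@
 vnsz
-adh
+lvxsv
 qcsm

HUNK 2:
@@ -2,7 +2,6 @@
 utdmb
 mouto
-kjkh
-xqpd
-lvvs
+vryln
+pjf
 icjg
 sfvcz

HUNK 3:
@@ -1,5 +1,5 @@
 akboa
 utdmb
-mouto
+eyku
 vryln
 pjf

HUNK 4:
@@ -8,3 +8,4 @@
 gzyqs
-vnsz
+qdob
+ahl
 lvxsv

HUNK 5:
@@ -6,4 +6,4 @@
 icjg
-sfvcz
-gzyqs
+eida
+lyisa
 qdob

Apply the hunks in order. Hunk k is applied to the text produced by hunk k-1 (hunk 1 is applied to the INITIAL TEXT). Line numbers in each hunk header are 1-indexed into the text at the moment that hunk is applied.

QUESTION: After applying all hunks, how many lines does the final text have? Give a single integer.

Answer: 14

Derivation:
Hunk 1: at line 10 remove [adh] add [lvxsv] -> 14 lines: akboa utdmb mouto kjkh xqpd lvvs icjg sfvcz gzyqs vnsz lvxsv qcsm klfx yjy
Hunk 2: at line 2 remove [kjkh,xqpd,lvvs] add [vryln,pjf] -> 13 lines: akboa utdmb mouto vryln pjf icjg sfvcz gzyqs vnsz lvxsv qcsm klfx yjy
Hunk 3: at line 1 remove [mouto] add [eyku] -> 13 lines: akboa utdmb eyku vryln pjf icjg sfvcz gzyqs vnsz lvxsv qcsm klfx yjy
Hunk 4: at line 8 remove [vnsz] add [qdob,ahl] -> 14 lines: akboa utdmb eyku vryln pjf icjg sfvcz gzyqs qdob ahl lvxsv qcsm klfx yjy
Hunk 5: at line 6 remove [sfvcz,gzyqs] add [eida,lyisa] -> 14 lines: akboa utdmb eyku vryln pjf icjg eida lyisa qdob ahl lvxsv qcsm klfx yjy
Final line count: 14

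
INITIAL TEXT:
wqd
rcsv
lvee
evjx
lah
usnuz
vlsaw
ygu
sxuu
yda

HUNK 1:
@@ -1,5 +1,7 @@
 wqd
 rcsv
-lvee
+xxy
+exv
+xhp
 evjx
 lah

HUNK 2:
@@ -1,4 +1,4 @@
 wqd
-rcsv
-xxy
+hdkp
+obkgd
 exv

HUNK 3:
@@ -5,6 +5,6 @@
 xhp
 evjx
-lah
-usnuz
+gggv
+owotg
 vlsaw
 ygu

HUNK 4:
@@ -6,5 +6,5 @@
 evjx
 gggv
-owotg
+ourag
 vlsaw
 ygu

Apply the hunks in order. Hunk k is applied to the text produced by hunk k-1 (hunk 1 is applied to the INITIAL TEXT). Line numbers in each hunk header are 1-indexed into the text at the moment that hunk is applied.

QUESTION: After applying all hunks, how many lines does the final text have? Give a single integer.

Hunk 1: at line 1 remove [lvee] add [xxy,exv,xhp] -> 12 lines: wqd rcsv xxy exv xhp evjx lah usnuz vlsaw ygu sxuu yda
Hunk 2: at line 1 remove [rcsv,xxy] add [hdkp,obkgd] -> 12 lines: wqd hdkp obkgd exv xhp evjx lah usnuz vlsaw ygu sxuu yda
Hunk 3: at line 5 remove [lah,usnuz] add [gggv,owotg] -> 12 lines: wqd hdkp obkgd exv xhp evjx gggv owotg vlsaw ygu sxuu yda
Hunk 4: at line 6 remove [owotg] add [ourag] -> 12 lines: wqd hdkp obkgd exv xhp evjx gggv ourag vlsaw ygu sxuu yda
Final line count: 12

Answer: 12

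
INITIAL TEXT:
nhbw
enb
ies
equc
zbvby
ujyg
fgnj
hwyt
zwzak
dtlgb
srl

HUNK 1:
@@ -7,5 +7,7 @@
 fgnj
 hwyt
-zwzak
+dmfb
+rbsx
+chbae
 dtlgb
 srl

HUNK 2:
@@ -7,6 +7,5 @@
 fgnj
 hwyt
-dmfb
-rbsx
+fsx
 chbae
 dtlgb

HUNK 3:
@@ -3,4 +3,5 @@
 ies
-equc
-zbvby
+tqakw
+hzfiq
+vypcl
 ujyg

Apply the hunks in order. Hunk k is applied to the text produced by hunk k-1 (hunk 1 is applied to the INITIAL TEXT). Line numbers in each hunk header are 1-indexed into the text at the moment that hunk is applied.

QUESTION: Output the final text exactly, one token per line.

Hunk 1: at line 7 remove [zwzak] add [dmfb,rbsx,chbae] -> 13 lines: nhbw enb ies equc zbvby ujyg fgnj hwyt dmfb rbsx chbae dtlgb srl
Hunk 2: at line 7 remove [dmfb,rbsx] add [fsx] -> 12 lines: nhbw enb ies equc zbvby ujyg fgnj hwyt fsx chbae dtlgb srl
Hunk 3: at line 3 remove [equc,zbvby] add [tqakw,hzfiq,vypcl] -> 13 lines: nhbw enb ies tqakw hzfiq vypcl ujyg fgnj hwyt fsx chbae dtlgb srl

Answer: nhbw
enb
ies
tqakw
hzfiq
vypcl
ujyg
fgnj
hwyt
fsx
chbae
dtlgb
srl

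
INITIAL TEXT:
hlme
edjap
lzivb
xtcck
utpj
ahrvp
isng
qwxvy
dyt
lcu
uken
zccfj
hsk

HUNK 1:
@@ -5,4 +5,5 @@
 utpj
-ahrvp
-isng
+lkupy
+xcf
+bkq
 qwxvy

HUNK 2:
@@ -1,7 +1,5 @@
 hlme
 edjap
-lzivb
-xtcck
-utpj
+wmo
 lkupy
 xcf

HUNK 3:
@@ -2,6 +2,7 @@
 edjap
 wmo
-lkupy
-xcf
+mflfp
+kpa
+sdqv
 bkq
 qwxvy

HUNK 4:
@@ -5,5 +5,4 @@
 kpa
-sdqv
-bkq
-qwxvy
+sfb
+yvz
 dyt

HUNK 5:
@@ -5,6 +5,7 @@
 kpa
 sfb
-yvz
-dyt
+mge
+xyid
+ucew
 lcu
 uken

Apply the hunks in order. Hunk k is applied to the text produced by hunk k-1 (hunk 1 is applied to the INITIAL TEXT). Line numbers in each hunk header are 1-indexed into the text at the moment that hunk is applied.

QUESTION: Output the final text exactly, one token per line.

Hunk 1: at line 5 remove [ahrvp,isng] add [lkupy,xcf,bkq] -> 14 lines: hlme edjap lzivb xtcck utpj lkupy xcf bkq qwxvy dyt lcu uken zccfj hsk
Hunk 2: at line 1 remove [lzivb,xtcck,utpj] add [wmo] -> 12 lines: hlme edjap wmo lkupy xcf bkq qwxvy dyt lcu uken zccfj hsk
Hunk 3: at line 2 remove [lkupy,xcf] add [mflfp,kpa,sdqv] -> 13 lines: hlme edjap wmo mflfp kpa sdqv bkq qwxvy dyt lcu uken zccfj hsk
Hunk 4: at line 5 remove [sdqv,bkq,qwxvy] add [sfb,yvz] -> 12 lines: hlme edjap wmo mflfp kpa sfb yvz dyt lcu uken zccfj hsk
Hunk 5: at line 5 remove [yvz,dyt] add [mge,xyid,ucew] -> 13 lines: hlme edjap wmo mflfp kpa sfb mge xyid ucew lcu uken zccfj hsk

Answer: hlme
edjap
wmo
mflfp
kpa
sfb
mge
xyid
ucew
lcu
uken
zccfj
hsk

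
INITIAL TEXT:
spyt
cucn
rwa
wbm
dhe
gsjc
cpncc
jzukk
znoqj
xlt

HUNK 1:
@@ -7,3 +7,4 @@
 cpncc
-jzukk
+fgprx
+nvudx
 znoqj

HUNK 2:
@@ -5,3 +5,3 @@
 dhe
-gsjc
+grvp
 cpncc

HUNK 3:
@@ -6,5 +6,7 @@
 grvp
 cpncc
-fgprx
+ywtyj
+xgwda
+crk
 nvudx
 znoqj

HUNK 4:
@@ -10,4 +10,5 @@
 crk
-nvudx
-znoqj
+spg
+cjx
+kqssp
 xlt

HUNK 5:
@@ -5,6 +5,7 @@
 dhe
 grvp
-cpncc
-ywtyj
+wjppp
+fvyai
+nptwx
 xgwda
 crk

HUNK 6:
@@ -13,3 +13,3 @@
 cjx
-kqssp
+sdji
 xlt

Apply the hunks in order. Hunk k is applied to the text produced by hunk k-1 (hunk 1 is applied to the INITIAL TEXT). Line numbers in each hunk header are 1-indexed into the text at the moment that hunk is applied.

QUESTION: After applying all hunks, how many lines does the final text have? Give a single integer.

Hunk 1: at line 7 remove [jzukk] add [fgprx,nvudx] -> 11 lines: spyt cucn rwa wbm dhe gsjc cpncc fgprx nvudx znoqj xlt
Hunk 2: at line 5 remove [gsjc] add [grvp] -> 11 lines: spyt cucn rwa wbm dhe grvp cpncc fgprx nvudx znoqj xlt
Hunk 3: at line 6 remove [fgprx] add [ywtyj,xgwda,crk] -> 13 lines: spyt cucn rwa wbm dhe grvp cpncc ywtyj xgwda crk nvudx znoqj xlt
Hunk 4: at line 10 remove [nvudx,znoqj] add [spg,cjx,kqssp] -> 14 lines: spyt cucn rwa wbm dhe grvp cpncc ywtyj xgwda crk spg cjx kqssp xlt
Hunk 5: at line 5 remove [cpncc,ywtyj] add [wjppp,fvyai,nptwx] -> 15 lines: spyt cucn rwa wbm dhe grvp wjppp fvyai nptwx xgwda crk spg cjx kqssp xlt
Hunk 6: at line 13 remove [kqssp] add [sdji] -> 15 lines: spyt cucn rwa wbm dhe grvp wjppp fvyai nptwx xgwda crk spg cjx sdji xlt
Final line count: 15

Answer: 15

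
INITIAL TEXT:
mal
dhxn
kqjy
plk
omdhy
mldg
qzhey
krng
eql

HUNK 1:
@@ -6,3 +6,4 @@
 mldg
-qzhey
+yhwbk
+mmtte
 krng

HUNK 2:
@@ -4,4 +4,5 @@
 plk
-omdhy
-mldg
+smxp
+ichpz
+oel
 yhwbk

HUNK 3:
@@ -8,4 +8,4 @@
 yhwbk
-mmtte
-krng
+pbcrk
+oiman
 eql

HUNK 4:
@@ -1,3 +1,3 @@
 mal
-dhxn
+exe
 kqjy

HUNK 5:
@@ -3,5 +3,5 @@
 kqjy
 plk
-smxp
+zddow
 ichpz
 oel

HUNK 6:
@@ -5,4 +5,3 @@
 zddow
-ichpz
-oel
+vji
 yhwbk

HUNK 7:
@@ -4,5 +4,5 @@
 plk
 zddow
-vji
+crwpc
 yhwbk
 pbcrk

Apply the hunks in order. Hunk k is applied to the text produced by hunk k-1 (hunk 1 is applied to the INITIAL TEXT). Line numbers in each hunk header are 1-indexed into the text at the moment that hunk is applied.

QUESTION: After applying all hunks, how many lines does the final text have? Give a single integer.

Answer: 10

Derivation:
Hunk 1: at line 6 remove [qzhey] add [yhwbk,mmtte] -> 10 lines: mal dhxn kqjy plk omdhy mldg yhwbk mmtte krng eql
Hunk 2: at line 4 remove [omdhy,mldg] add [smxp,ichpz,oel] -> 11 lines: mal dhxn kqjy plk smxp ichpz oel yhwbk mmtte krng eql
Hunk 3: at line 8 remove [mmtte,krng] add [pbcrk,oiman] -> 11 lines: mal dhxn kqjy plk smxp ichpz oel yhwbk pbcrk oiman eql
Hunk 4: at line 1 remove [dhxn] add [exe] -> 11 lines: mal exe kqjy plk smxp ichpz oel yhwbk pbcrk oiman eql
Hunk 5: at line 3 remove [smxp] add [zddow] -> 11 lines: mal exe kqjy plk zddow ichpz oel yhwbk pbcrk oiman eql
Hunk 6: at line 5 remove [ichpz,oel] add [vji] -> 10 lines: mal exe kqjy plk zddow vji yhwbk pbcrk oiman eql
Hunk 7: at line 4 remove [vji] add [crwpc] -> 10 lines: mal exe kqjy plk zddow crwpc yhwbk pbcrk oiman eql
Final line count: 10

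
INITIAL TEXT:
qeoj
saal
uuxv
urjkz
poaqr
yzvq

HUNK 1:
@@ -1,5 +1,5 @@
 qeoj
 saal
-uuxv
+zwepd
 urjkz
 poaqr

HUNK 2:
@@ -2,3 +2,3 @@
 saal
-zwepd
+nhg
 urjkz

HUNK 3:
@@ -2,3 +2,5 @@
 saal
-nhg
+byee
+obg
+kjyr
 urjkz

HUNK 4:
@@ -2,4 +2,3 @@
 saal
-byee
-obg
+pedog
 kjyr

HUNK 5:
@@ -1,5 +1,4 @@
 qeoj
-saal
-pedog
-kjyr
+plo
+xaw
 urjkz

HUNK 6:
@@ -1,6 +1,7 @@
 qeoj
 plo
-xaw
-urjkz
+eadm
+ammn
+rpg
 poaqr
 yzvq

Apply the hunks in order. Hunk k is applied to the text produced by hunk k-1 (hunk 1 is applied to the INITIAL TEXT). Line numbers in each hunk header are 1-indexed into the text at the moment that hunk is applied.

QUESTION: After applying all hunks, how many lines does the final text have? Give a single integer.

Hunk 1: at line 1 remove [uuxv] add [zwepd] -> 6 lines: qeoj saal zwepd urjkz poaqr yzvq
Hunk 2: at line 2 remove [zwepd] add [nhg] -> 6 lines: qeoj saal nhg urjkz poaqr yzvq
Hunk 3: at line 2 remove [nhg] add [byee,obg,kjyr] -> 8 lines: qeoj saal byee obg kjyr urjkz poaqr yzvq
Hunk 4: at line 2 remove [byee,obg] add [pedog] -> 7 lines: qeoj saal pedog kjyr urjkz poaqr yzvq
Hunk 5: at line 1 remove [saal,pedog,kjyr] add [plo,xaw] -> 6 lines: qeoj plo xaw urjkz poaqr yzvq
Hunk 6: at line 1 remove [xaw,urjkz] add [eadm,ammn,rpg] -> 7 lines: qeoj plo eadm ammn rpg poaqr yzvq
Final line count: 7

Answer: 7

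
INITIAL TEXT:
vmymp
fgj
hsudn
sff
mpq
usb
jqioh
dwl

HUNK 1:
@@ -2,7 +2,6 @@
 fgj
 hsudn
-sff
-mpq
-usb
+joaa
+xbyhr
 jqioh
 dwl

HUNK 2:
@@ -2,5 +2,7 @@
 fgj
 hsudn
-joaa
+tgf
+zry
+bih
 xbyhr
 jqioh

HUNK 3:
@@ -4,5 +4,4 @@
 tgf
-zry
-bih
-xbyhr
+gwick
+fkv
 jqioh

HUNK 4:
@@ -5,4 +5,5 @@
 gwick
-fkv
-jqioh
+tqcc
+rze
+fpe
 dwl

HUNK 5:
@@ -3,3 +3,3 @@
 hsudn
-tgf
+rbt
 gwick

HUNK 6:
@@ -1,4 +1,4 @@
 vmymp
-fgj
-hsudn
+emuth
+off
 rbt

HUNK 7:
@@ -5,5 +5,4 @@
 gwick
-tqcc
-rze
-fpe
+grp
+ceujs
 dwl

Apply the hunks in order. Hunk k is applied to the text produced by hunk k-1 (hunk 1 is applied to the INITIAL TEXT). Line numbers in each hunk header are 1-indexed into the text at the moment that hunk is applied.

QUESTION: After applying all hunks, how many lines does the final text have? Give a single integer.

Answer: 8

Derivation:
Hunk 1: at line 2 remove [sff,mpq,usb] add [joaa,xbyhr] -> 7 lines: vmymp fgj hsudn joaa xbyhr jqioh dwl
Hunk 2: at line 2 remove [joaa] add [tgf,zry,bih] -> 9 lines: vmymp fgj hsudn tgf zry bih xbyhr jqioh dwl
Hunk 3: at line 4 remove [zry,bih,xbyhr] add [gwick,fkv] -> 8 lines: vmymp fgj hsudn tgf gwick fkv jqioh dwl
Hunk 4: at line 5 remove [fkv,jqioh] add [tqcc,rze,fpe] -> 9 lines: vmymp fgj hsudn tgf gwick tqcc rze fpe dwl
Hunk 5: at line 3 remove [tgf] add [rbt] -> 9 lines: vmymp fgj hsudn rbt gwick tqcc rze fpe dwl
Hunk 6: at line 1 remove [fgj,hsudn] add [emuth,off] -> 9 lines: vmymp emuth off rbt gwick tqcc rze fpe dwl
Hunk 7: at line 5 remove [tqcc,rze,fpe] add [grp,ceujs] -> 8 lines: vmymp emuth off rbt gwick grp ceujs dwl
Final line count: 8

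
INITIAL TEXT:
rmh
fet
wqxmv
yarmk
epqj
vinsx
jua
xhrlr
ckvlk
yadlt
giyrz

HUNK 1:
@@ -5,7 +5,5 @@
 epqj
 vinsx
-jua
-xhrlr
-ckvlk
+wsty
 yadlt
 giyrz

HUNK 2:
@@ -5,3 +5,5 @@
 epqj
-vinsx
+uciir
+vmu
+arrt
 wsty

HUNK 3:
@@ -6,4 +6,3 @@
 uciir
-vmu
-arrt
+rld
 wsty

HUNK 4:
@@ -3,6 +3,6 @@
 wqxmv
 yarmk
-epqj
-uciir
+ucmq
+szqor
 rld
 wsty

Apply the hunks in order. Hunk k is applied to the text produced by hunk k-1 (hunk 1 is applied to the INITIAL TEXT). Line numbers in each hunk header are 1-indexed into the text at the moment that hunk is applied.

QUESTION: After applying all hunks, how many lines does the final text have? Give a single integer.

Hunk 1: at line 5 remove [jua,xhrlr,ckvlk] add [wsty] -> 9 lines: rmh fet wqxmv yarmk epqj vinsx wsty yadlt giyrz
Hunk 2: at line 5 remove [vinsx] add [uciir,vmu,arrt] -> 11 lines: rmh fet wqxmv yarmk epqj uciir vmu arrt wsty yadlt giyrz
Hunk 3: at line 6 remove [vmu,arrt] add [rld] -> 10 lines: rmh fet wqxmv yarmk epqj uciir rld wsty yadlt giyrz
Hunk 4: at line 3 remove [epqj,uciir] add [ucmq,szqor] -> 10 lines: rmh fet wqxmv yarmk ucmq szqor rld wsty yadlt giyrz
Final line count: 10

Answer: 10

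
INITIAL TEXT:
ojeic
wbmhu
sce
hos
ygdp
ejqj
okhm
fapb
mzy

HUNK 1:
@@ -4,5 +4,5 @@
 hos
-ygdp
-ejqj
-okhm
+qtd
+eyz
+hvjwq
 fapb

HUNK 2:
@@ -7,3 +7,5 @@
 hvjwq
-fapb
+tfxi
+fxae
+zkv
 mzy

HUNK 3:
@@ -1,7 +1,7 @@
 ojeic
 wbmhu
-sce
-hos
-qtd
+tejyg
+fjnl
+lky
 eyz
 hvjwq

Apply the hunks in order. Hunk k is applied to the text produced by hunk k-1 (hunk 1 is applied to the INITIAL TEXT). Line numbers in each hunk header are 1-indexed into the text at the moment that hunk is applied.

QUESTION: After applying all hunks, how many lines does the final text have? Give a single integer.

Answer: 11

Derivation:
Hunk 1: at line 4 remove [ygdp,ejqj,okhm] add [qtd,eyz,hvjwq] -> 9 lines: ojeic wbmhu sce hos qtd eyz hvjwq fapb mzy
Hunk 2: at line 7 remove [fapb] add [tfxi,fxae,zkv] -> 11 lines: ojeic wbmhu sce hos qtd eyz hvjwq tfxi fxae zkv mzy
Hunk 3: at line 1 remove [sce,hos,qtd] add [tejyg,fjnl,lky] -> 11 lines: ojeic wbmhu tejyg fjnl lky eyz hvjwq tfxi fxae zkv mzy
Final line count: 11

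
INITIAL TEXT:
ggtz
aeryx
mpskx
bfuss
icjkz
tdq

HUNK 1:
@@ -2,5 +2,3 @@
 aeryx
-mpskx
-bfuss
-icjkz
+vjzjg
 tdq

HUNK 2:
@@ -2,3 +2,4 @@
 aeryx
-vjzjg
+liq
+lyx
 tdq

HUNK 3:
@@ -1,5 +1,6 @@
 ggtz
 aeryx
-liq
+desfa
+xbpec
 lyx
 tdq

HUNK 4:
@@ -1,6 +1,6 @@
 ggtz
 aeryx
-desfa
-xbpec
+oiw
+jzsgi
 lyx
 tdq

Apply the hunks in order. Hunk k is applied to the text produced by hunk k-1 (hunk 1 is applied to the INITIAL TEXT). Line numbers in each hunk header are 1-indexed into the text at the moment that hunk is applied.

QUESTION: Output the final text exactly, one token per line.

Answer: ggtz
aeryx
oiw
jzsgi
lyx
tdq

Derivation:
Hunk 1: at line 2 remove [mpskx,bfuss,icjkz] add [vjzjg] -> 4 lines: ggtz aeryx vjzjg tdq
Hunk 2: at line 2 remove [vjzjg] add [liq,lyx] -> 5 lines: ggtz aeryx liq lyx tdq
Hunk 3: at line 1 remove [liq] add [desfa,xbpec] -> 6 lines: ggtz aeryx desfa xbpec lyx tdq
Hunk 4: at line 1 remove [desfa,xbpec] add [oiw,jzsgi] -> 6 lines: ggtz aeryx oiw jzsgi lyx tdq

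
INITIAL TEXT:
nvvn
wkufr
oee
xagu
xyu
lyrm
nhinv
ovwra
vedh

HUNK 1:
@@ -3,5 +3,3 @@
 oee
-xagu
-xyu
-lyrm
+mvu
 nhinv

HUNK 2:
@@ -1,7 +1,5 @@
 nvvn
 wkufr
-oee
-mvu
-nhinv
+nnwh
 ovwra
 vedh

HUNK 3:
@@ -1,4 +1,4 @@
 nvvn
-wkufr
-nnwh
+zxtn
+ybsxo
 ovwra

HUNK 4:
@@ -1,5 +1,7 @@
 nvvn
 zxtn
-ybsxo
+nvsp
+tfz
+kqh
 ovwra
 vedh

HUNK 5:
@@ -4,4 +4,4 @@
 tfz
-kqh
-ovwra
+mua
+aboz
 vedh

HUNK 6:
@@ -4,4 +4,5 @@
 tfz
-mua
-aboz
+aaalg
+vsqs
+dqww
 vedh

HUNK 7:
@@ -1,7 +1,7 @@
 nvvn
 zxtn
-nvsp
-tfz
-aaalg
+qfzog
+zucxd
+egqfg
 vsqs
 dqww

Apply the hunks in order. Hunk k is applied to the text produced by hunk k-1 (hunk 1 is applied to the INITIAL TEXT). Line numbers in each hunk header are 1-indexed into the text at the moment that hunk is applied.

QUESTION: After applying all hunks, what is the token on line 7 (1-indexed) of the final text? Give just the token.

Answer: dqww

Derivation:
Hunk 1: at line 3 remove [xagu,xyu,lyrm] add [mvu] -> 7 lines: nvvn wkufr oee mvu nhinv ovwra vedh
Hunk 2: at line 1 remove [oee,mvu,nhinv] add [nnwh] -> 5 lines: nvvn wkufr nnwh ovwra vedh
Hunk 3: at line 1 remove [wkufr,nnwh] add [zxtn,ybsxo] -> 5 lines: nvvn zxtn ybsxo ovwra vedh
Hunk 4: at line 1 remove [ybsxo] add [nvsp,tfz,kqh] -> 7 lines: nvvn zxtn nvsp tfz kqh ovwra vedh
Hunk 5: at line 4 remove [kqh,ovwra] add [mua,aboz] -> 7 lines: nvvn zxtn nvsp tfz mua aboz vedh
Hunk 6: at line 4 remove [mua,aboz] add [aaalg,vsqs,dqww] -> 8 lines: nvvn zxtn nvsp tfz aaalg vsqs dqww vedh
Hunk 7: at line 1 remove [nvsp,tfz,aaalg] add [qfzog,zucxd,egqfg] -> 8 lines: nvvn zxtn qfzog zucxd egqfg vsqs dqww vedh
Final line 7: dqww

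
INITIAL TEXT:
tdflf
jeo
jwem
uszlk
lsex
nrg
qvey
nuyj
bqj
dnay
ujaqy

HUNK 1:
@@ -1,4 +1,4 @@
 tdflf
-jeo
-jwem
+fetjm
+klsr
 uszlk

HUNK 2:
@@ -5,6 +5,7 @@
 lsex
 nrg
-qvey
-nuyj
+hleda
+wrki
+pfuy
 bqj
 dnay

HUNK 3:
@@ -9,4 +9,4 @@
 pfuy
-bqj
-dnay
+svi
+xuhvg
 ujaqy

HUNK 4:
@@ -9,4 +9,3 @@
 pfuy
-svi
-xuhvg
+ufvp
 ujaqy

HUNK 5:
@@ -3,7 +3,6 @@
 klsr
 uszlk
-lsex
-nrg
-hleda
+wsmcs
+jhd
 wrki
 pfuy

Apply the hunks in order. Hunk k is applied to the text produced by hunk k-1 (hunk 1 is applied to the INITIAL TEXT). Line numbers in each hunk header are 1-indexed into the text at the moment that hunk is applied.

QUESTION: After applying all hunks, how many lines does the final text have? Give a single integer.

Hunk 1: at line 1 remove [jeo,jwem] add [fetjm,klsr] -> 11 lines: tdflf fetjm klsr uszlk lsex nrg qvey nuyj bqj dnay ujaqy
Hunk 2: at line 5 remove [qvey,nuyj] add [hleda,wrki,pfuy] -> 12 lines: tdflf fetjm klsr uszlk lsex nrg hleda wrki pfuy bqj dnay ujaqy
Hunk 3: at line 9 remove [bqj,dnay] add [svi,xuhvg] -> 12 lines: tdflf fetjm klsr uszlk lsex nrg hleda wrki pfuy svi xuhvg ujaqy
Hunk 4: at line 9 remove [svi,xuhvg] add [ufvp] -> 11 lines: tdflf fetjm klsr uszlk lsex nrg hleda wrki pfuy ufvp ujaqy
Hunk 5: at line 3 remove [lsex,nrg,hleda] add [wsmcs,jhd] -> 10 lines: tdflf fetjm klsr uszlk wsmcs jhd wrki pfuy ufvp ujaqy
Final line count: 10

Answer: 10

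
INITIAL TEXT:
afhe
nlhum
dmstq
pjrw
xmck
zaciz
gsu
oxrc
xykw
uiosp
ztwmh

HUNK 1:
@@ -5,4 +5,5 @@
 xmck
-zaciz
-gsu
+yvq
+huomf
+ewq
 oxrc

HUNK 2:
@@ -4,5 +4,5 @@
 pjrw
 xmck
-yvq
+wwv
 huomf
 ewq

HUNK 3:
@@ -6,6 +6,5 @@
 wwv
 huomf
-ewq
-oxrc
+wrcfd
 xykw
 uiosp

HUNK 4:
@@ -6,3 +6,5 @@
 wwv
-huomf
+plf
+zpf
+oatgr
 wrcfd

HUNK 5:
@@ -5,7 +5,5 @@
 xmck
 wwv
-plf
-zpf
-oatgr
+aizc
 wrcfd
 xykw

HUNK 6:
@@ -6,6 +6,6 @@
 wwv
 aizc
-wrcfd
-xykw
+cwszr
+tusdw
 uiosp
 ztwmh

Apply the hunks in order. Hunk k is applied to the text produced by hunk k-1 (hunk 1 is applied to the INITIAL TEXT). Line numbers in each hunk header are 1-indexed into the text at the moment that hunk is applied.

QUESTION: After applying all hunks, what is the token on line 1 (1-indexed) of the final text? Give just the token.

Answer: afhe

Derivation:
Hunk 1: at line 5 remove [zaciz,gsu] add [yvq,huomf,ewq] -> 12 lines: afhe nlhum dmstq pjrw xmck yvq huomf ewq oxrc xykw uiosp ztwmh
Hunk 2: at line 4 remove [yvq] add [wwv] -> 12 lines: afhe nlhum dmstq pjrw xmck wwv huomf ewq oxrc xykw uiosp ztwmh
Hunk 3: at line 6 remove [ewq,oxrc] add [wrcfd] -> 11 lines: afhe nlhum dmstq pjrw xmck wwv huomf wrcfd xykw uiosp ztwmh
Hunk 4: at line 6 remove [huomf] add [plf,zpf,oatgr] -> 13 lines: afhe nlhum dmstq pjrw xmck wwv plf zpf oatgr wrcfd xykw uiosp ztwmh
Hunk 5: at line 5 remove [plf,zpf,oatgr] add [aizc] -> 11 lines: afhe nlhum dmstq pjrw xmck wwv aizc wrcfd xykw uiosp ztwmh
Hunk 6: at line 6 remove [wrcfd,xykw] add [cwszr,tusdw] -> 11 lines: afhe nlhum dmstq pjrw xmck wwv aizc cwszr tusdw uiosp ztwmh
Final line 1: afhe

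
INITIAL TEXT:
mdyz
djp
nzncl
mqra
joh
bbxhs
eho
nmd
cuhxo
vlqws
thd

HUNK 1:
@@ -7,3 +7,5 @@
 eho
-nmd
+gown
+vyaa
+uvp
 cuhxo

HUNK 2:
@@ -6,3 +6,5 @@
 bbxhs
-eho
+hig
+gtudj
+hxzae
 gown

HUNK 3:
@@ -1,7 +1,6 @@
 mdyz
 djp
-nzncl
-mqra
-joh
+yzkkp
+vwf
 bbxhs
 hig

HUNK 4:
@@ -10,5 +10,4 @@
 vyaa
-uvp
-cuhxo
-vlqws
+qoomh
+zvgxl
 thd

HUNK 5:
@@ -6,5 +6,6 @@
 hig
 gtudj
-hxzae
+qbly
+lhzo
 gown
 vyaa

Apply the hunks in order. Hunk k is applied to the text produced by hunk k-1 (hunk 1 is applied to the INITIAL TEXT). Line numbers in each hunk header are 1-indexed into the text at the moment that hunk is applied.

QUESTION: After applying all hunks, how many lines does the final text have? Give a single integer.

Answer: 14

Derivation:
Hunk 1: at line 7 remove [nmd] add [gown,vyaa,uvp] -> 13 lines: mdyz djp nzncl mqra joh bbxhs eho gown vyaa uvp cuhxo vlqws thd
Hunk 2: at line 6 remove [eho] add [hig,gtudj,hxzae] -> 15 lines: mdyz djp nzncl mqra joh bbxhs hig gtudj hxzae gown vyaa uvp cuhxo vlqws thd
Hunk 3: at line 1 remove [nzncl,mqra,joh] add [yzkkp,vwf] -> 14 lines: mdyz djp yzkkp vwf bbxhs hig gtudj hxzae gown vyaa uvp cuhxo vlqws thd
Hunk 4: at line 10 remove [uvp,cuhxo,vlqws] add [qoomh,zvgxl] -> 13 lines: mdyz djp yzkkp vwf bbxhs hig gtudj hxzae gown vyaa qoomh zvgxl thd
Hunk 5: at line 6 remove [hxzae] add [qbly,lhzo] -> 14 lines: mdyz djp yzkkp vwf bbxhs hig gtudj qbly lhzo gown vyaa qoomh zvgxl thd
Final line count: 14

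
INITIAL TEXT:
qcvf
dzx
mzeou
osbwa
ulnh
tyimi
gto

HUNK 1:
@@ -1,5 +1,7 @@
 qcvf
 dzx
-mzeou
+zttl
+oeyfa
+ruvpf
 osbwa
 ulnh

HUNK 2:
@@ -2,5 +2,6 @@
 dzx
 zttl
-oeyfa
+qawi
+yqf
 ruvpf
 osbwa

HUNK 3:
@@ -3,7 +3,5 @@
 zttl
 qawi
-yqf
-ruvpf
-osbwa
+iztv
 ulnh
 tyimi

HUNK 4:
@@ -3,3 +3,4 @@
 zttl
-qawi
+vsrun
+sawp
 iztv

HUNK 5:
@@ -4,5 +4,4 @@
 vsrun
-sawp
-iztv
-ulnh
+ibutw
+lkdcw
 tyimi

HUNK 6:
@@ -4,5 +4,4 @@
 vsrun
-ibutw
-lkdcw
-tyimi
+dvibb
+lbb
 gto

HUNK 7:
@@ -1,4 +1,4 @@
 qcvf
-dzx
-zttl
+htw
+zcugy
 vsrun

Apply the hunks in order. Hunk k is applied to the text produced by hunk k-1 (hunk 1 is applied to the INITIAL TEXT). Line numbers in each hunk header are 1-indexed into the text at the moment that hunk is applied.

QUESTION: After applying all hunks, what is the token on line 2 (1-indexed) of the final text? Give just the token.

Answer: htw

Derivation:
Hunk 1: at line 1 remove [mzeou] add [zttl,oeyfa,ruvpf] -> 9 lines: qcvf dzx zttl oeyfa ruvpf osbwa ulnh tyimi gto
Hunk 2: at line 2 remove [oeyfa] add [qawi,yqf] -> 10 lines: qcvf dzx zttl qawi yqf ruvpf osbwa ulnh tyimi gto
Hunk 3: at line 3 remove [yqf,ruvpf,osbwa] add [iztv] -> 8 lines: qcvf dzx zttl qawi iztv ulnh tyimi gto
Hunk 4: at line 3 remove [qawi] add [vsrun,sawp] -> 9 lines: qcvf dzx zttl vsrun sawp iztv ulnh tyimi gto
Hunk 5: at line 4 remove [sawp,iztv,ulnh] add [ibutw,lkdcw] -> 8 lines: qcvf dzx zttl vsrun ibutw lkdcw tyimi gto
Hunk 6: at line 4 remove [ibutw,lkdcw,tyimi] add [dvibb,lbb] -> 7 lines: qcvf dzx zttl vsrun dvibb lbb gto
Hunk 7: at line 1 remove [dzx,zttl] add [htw,zcugy] -> 7 lines: qcvf htw zcugy vsrun dvibb lbb gto
Final line 2: htw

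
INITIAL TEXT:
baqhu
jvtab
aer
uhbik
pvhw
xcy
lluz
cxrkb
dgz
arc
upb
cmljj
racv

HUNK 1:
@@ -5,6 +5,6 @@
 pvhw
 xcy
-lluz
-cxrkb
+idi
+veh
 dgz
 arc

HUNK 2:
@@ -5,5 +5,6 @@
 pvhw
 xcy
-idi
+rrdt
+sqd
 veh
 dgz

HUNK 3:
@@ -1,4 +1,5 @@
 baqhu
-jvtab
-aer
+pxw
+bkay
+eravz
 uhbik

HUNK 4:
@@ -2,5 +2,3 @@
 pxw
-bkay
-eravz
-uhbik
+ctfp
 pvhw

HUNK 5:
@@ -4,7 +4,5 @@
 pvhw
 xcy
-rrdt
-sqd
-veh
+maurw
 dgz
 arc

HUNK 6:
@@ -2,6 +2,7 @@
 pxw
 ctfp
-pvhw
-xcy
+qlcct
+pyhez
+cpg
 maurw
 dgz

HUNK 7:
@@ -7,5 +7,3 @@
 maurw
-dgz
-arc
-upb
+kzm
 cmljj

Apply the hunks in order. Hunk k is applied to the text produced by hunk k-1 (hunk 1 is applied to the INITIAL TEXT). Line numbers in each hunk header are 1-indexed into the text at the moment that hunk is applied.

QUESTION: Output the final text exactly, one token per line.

Hunk 1: at line 5 remove [lluz,cxrkb] add [idi,veh] -> 13 lines: baqhu jvtab aer uhbik pvhw xcy idi veh dgz arc upb cmljj racv
Hunk 2: at line 5 remove [idi] add [rrdt,sqd] -> 14 lines: baqhu jvtab aer uhbik pvhw xcy rrdt sqd veh dgz arc upb cmljj racv
Hunk 3: at line 1 remove [jvtab,aer] add [pxw,bkay,eravz] -> 15 lines: baqhu pxw bkay eravz uhbik pvhw xcy rrdt sqd veh dgz arc upb cmljj racv
Hunk 4: at line 2 remove [bkay,eravz,uhbik] add [ctfp] -> 13 lines: baqhu pxw ctfp pvhw xcy rrdt sqd veh dgz arc upb cmljj racv
Hunk 5: at line 4 remove [rrdt,sqd,veh] add [maurw] -> 11 lines: baqhu pxw ctfp pvhw xcy maurw dgz arc upb cmljj racv
Hunk 6: at line 2 remove [pvhw,xcy] add [qlcct,pyhez,cpg] -> 12 lines: baqhu pxw ctfp qlcct pyhez cpg maurw dgz arc upb cmljj racv
Hunk 7: at line 7 remove [dgz,arc,upb] add [kzm] -> 10 lines: baqhu pxw ctfp qlcct pyhez cpg maurw kzm cmljj racv

Answer: baqhu
pxw
ctfp
qlcct
pyhez
cpg
maurw
kzm
cmljj
racv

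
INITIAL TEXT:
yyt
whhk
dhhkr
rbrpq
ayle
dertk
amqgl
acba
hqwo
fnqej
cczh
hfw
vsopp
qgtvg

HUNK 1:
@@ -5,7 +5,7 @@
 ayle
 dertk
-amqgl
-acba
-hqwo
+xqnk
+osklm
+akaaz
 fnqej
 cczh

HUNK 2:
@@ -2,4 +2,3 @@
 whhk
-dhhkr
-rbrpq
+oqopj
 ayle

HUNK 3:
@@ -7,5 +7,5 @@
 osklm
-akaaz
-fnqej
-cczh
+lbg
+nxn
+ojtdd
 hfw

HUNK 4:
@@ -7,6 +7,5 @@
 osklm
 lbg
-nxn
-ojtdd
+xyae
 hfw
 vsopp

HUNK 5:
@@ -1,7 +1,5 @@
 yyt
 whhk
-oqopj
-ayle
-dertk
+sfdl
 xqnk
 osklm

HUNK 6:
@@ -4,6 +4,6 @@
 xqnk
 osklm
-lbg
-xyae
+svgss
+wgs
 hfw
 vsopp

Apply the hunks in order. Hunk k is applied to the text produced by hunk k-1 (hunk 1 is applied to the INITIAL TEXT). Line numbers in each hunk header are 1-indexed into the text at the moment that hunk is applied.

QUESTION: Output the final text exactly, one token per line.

Hunk 1: at line 5 remove [amqgl,acba,hqwo] add [xqnk,osklm,akaaz] -> 14 lines: yyt whhk dhhkr rbrpq ayle dertk xqnk osklm akaaz fnqej cczh hfw vsopp qgtvg
Hunk 2: at line 2 remove [dhhkr,rbrpq] add [oqopj] -> 13 lines: yyt whhk oqopj ayle dertk xqnk osklm akaaz fnqej cczh hfw vsopp qgtvg
Hunk 3: at line 7 remove [akaaz,fnqej,cczh] add [lbg,nxn,ojtdd] -> 13 lines: yyt whhk oqopj ayle dertk xqnk osklm lbg nxn ojtdd hfw vsopp qgtvg
Hunk 4: at line 7 remove [nxn,ojtdd] add [xyae] -> 12 lines: yyt whhk oqopj ayle dertk xqnk osklm lbg xyae hfw vsopp qgtvg
Hunk 5: at line 1 remove [oqopj,ayle,dertk] add [sfdl] -> 10 lines: yyt whhk sfdl xqnk osklm lbg xyae hfw vsopp qgtvg
Hunk 6: at line 4 remove [lbg,xyae] add [svgss,wgs] -> 10 lines: yyt whhk sfdl xqnk osklm svgss wgs hfw vsopp qgtvg

Answer: yyt
whhk
sfdl
xqnk
osklm
svgss
wgs
hfw
vsopp
qgtvg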